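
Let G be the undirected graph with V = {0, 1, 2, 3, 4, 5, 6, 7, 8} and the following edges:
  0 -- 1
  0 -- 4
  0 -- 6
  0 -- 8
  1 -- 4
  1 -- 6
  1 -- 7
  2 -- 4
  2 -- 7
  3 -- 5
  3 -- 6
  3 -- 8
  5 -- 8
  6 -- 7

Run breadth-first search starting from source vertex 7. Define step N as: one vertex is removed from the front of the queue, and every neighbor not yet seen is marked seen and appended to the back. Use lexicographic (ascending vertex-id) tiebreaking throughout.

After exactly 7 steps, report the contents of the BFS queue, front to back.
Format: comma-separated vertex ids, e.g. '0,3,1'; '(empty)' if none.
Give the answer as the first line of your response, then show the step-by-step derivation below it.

8,5

step 1: dequeue 7; queue=[1,2,6]; order=7
step 2: dequeue 1; queue=[2,6,0,4]; order=7,1
step 3: dequeue 2; queue=[6,0,4]; order=7,1,2
step 4: dequeue 6; queue=[0,4,3]; order=7,1,2,6
step 5: dequeue 0; queue=[4,3,8]; order=7,1,2,6,0
step 6: dequeue 4; queue=[3,8]; order=7,1,2,6,0,4
step 7: dequeue 3; queue=[8,5]; order=7,1,2,6,0,4,3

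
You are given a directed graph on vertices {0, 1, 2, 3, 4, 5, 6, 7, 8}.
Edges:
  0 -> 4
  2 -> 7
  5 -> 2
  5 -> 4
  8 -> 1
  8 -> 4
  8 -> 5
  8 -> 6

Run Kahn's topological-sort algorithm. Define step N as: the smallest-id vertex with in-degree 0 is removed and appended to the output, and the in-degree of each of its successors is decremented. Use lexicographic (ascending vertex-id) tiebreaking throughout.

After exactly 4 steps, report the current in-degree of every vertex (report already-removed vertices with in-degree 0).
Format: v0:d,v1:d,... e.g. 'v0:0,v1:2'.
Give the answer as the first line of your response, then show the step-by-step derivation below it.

v0:0,v1:0,v2:1,v3:0,v4:1,v5:0,v6:0,v7:1,v8:0

step 1: output 0; order=[0]; indeg=(0,1,1,0,2,1,1,1,0)
step 2: output 3; order=[0,3]; indeg=(0,1,1,0,2,1,1,1,0)
step 3: output 8; order=[0,3,8]; indeg=(0,0,1,0,1,0,0,1,0)
step 4: output 1; order=[0,3,8,1]; indeg=(0,0,1,0,1,0,0,1,0)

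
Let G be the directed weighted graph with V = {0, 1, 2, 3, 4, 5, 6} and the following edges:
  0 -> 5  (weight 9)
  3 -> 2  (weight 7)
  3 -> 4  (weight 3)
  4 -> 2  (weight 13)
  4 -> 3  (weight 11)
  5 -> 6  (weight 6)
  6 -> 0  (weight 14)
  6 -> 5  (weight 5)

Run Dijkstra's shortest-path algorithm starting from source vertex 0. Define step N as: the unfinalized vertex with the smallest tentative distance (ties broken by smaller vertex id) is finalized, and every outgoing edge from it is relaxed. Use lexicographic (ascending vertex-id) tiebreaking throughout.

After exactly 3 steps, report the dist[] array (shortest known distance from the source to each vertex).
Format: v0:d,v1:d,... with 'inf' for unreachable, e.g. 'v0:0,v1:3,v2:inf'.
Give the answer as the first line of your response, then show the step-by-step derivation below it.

v0:0,v1:inf,v2:inf,v3:inf,v4:inf,v5:9,v6:15

step 1: dist = v0:0,v1:inf,v2:inf,v3:inf,v4:inf,v5:9,v6:inf
step 2: dist = v0:0,v1:inf,v2:inf,v3:inf,v4:inf,v5:9,v6:15
step 3: dist = v0:0,v1:inf,v2:inf,v3:inf,v4:inf,v5:9,v6:15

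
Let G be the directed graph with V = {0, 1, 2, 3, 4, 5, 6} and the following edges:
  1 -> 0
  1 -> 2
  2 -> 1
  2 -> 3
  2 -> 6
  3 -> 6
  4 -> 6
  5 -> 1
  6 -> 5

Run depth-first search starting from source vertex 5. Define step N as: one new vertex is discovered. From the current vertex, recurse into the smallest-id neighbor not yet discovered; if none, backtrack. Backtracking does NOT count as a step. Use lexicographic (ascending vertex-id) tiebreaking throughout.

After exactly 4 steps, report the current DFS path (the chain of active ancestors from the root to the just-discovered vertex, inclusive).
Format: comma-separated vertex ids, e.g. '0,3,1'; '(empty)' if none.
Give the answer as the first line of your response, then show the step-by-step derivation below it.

5,1,2

step 1: discover 5; path=5; order=5
step 2: discover 1; path=5>1; order=5,1
step 3: discover 0; path=5>1>0; order=5,1,0
step 4: discover 2; path=5>1>2; order=5,1,0,2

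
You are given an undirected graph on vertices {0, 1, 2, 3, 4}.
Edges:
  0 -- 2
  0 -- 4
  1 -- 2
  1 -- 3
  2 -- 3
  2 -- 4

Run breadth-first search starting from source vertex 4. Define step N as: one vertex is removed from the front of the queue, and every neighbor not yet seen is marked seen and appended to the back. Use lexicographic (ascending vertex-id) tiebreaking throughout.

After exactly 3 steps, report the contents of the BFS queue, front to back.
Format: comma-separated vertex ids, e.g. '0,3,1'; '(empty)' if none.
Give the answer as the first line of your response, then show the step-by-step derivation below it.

1,3

step 1: dequeue 4; queue=[0,2]; order=4
step 2: dequeue 0; queue=[2]; order=4,0
step 3: dequeue 2; queue=[1,3]; order=4,0,2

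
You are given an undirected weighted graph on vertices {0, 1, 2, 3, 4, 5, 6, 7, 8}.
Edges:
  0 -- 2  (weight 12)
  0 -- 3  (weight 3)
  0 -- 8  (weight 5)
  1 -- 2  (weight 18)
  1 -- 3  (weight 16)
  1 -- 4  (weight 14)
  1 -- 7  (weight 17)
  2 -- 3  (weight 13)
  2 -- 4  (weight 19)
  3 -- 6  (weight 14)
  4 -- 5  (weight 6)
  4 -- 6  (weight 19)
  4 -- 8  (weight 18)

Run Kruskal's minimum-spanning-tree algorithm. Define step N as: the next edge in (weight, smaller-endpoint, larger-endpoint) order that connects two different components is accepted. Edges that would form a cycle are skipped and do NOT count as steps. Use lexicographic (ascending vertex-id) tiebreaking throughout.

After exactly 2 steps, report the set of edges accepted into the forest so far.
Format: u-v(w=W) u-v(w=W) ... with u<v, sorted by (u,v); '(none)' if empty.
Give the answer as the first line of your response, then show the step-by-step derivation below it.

0-3(w=3) 0-8(w=5)

step 1: add edge 0-3 (w=3); MST = {0-3(w=3)}
step 2: add edge 0-8 (w=5); MST = {0-3(w=3) 0-8(w=5)}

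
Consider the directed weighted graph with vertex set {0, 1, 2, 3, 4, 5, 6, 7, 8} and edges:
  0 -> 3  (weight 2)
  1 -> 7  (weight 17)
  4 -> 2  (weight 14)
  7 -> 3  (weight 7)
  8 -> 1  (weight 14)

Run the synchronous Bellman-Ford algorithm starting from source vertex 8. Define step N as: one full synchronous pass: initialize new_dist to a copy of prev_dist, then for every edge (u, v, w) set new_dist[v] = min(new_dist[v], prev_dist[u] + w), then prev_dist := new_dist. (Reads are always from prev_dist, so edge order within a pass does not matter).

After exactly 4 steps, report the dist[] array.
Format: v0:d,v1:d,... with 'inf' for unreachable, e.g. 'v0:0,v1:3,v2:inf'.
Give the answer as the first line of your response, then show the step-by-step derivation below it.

v0:inf,v1:14,v2:inf,v3:38,v4:inf,v5:inf,v6:inf,v7:31,v8:0

step 1: dist = v0:inf,v1:14,v2:inf,v3:inf,v4:inf,v5:inf,v6:inf,v7:inf,v8:0
step 2: dist = v0:inf,v1:14,v2:inf,v3:inf,v4:inf,v5:inf,v6:inf,v7:31,v8:0
step 3: dist = v0:inf,v1:14,v2:inf,v3:38,v4:inf,v5:inf,v6:inf,v7:31,v8:0
step 4: dist = v0:inf,v1:14,v2:inf,v3:38,v4:inf,v5:inf,v6:inf,v7:31,v8:0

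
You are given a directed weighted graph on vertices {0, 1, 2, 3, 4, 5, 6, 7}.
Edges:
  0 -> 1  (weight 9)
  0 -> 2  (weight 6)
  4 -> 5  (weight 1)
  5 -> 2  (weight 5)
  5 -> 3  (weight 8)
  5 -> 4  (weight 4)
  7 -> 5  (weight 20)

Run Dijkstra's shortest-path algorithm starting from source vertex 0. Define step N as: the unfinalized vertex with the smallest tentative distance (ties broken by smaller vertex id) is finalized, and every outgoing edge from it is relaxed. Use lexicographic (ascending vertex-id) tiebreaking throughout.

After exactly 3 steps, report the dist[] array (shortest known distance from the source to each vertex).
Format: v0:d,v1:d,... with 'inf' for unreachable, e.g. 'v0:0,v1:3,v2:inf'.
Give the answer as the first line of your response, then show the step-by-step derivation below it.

v0:0,v1:9,v2:6,v3:inf,v4:inf,v5:inf,v6:inf,v7:inf

step 1: dist = v0:0,v1:9,v2:6,v3:inf,v4:inf,v5:inf,v6:inf,v7:inf
step 2: dist = v0:0,v1:9,v2:6,v3:inf,v4:inf,v5:inf,v6:inf,v7:inf
step 3: dist = v0:0,v1:9,v2:6,v3:inf,v4:inf,v5:inf,v6:inf,v7:inf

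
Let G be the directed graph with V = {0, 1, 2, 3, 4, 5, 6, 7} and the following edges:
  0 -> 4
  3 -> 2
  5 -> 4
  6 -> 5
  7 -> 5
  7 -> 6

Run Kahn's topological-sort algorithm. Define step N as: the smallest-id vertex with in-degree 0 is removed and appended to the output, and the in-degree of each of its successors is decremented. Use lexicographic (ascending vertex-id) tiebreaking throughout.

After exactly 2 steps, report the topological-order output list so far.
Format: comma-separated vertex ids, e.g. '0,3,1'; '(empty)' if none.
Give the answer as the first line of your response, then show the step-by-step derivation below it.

0,1

step 1: output 0; order=[0]; indeg=(0,0,1,0,1,2,1,0)
step 2: output 1; order=[0,1]; indeg=(0,0,1,0,1,2,1,0)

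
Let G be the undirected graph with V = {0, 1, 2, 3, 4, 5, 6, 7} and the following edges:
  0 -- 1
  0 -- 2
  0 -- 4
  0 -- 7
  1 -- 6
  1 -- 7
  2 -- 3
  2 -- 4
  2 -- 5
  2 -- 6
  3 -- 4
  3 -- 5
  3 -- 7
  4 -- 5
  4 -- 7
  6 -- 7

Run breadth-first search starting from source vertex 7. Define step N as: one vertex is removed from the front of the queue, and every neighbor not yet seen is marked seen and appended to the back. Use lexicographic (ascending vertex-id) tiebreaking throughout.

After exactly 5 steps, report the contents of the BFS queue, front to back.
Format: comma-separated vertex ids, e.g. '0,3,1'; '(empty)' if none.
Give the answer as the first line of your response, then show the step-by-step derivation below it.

6,2,5

step 1: dequeue 7; queue=[0,1,3,4,6]; order=7
step 2: dequeue 0; queue=[1,3,4,6,2]; order=7,0
step 3: dequeue 1; queue=[3,4,6,2]; order=7,0,1
step 4: dequeue 3; queue=[4,6,2,5]; order=7,0,1,3
step 5: dequeue 4; queue=[6,2,5]; order=7,0,1,3,4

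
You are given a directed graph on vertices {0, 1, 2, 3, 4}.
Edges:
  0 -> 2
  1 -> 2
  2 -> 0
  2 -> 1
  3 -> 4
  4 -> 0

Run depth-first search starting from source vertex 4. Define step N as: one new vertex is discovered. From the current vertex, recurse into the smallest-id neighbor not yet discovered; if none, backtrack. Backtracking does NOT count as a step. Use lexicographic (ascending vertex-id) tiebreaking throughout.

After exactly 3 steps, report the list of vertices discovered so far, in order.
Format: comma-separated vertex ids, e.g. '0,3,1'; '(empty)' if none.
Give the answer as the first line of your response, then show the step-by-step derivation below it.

4,0,2

step 1: discover 4; path=4; order=4
step 2: discover 0; path=4>0; order=4,0
step 3: discover 2; path=4>0>2; order=4,0,2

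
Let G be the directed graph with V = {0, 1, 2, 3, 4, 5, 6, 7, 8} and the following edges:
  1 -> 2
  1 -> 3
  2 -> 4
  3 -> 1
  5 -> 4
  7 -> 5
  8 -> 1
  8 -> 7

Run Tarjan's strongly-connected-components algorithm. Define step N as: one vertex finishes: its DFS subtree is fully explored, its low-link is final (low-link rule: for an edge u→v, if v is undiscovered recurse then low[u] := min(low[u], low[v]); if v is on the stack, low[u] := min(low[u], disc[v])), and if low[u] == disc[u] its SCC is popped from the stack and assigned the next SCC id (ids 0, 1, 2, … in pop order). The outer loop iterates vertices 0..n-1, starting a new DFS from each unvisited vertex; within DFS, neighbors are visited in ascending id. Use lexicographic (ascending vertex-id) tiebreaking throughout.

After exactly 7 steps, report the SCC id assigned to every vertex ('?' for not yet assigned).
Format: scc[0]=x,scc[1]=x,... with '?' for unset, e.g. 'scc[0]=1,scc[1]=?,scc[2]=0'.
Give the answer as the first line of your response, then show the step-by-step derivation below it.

scc[0]=0,scc[1]=3,scc[2]=2,scc[3]=3,scc[4]=1,scc[5]=4,scc[6]=5,scc[7]=?,scc[8]=?

step 1: low=(low[0]=0,low[1]=?,low[2]=?,low[3]=?,low[4]=?,low[5]=?,low[6]=?,low[7]=?,low[8]=?); scc=(scc[0]=0,scc[1]=?,scc[2]=?,scc[3]=?,scc[4]=?,scc[5]=?,scc[6]=?,scc[7]=?,scc[8]=?)
step 2: low=(low[0]=0,low[1]=1,low[2]=2,low[3]=?,low[4]=3,low[5]=?,low[6]=?,low[7]=?,low[8]=?); scc=(scc[0]=0,scc[1]=?,scc[2]=?,scc[3]=?,scc[4]=1,scc[5]=?,scc[6]=?,scc[7]=?,scc[8]=?)
step 3: low=(low[0]=0,low[1]=1,low[2]=2,low[3]=?,low[4]=3,low[5]=?,low[6]=?,low[7]=?,low[8]=?); scc=(scc[0]=0,scc[1]=?,scc[2]=2,scc[3]=?,scc[4]=1,scc[5]=?,scc[6]=?,scc[7]=?,scc[8]=?)
step 4: low=(low[0]=0,low[1]=1,low[2]=2,low[3]=1,low[4]=3,low[5]=?,low[6]=?,low[7]=?,low[8]=?); scc=(scc[0]=0,scc[1]=?,scc[2]=2,scc[3]=?,scc[4]=1,scc[5]=?,scc[6]=?,scc[7]=?,scc[8]=?)
step 5: low=(low[0]=0,low[1]=1,low[2]=2,low[3]=1,low[4]=3,low[5]=?,low[6]=?,low[7]=?,low[8]=?); scc=(scc[0]=0,scc[1]=3,scc[2]=2,scc[3]=3,scc[4]=1,scc[5]=?,scc[6]=?,scc[7]=?,scc[8]=?)
step 6: low=(low[0]=0,low[1]=1,low[2]=2,low[3]=1,low[4]=3,low[5]=5,low[6]=?,low[7]=?,low[8]=?); scc=(scc[0]=0,scc[1]=3,scc[2]=2,scc[3]=3,scc[4]=1,scc[5]=4,scc[6]=?,scc[7]=?,scc[8]=?)
step 7: low=(low[0]=0,low[1]=1,low[2]=2,low[3]=1,low[4]=3,low[5]=5,low[6]=6,low[7]=?,low[8]=?); scc=(scc[0]=0,scc[1]=3,scc[2]=2,scc[3]=3,scc[4]=1,scc[5]=4,scc[6]=5,scc[7]=?,scc[8]=?)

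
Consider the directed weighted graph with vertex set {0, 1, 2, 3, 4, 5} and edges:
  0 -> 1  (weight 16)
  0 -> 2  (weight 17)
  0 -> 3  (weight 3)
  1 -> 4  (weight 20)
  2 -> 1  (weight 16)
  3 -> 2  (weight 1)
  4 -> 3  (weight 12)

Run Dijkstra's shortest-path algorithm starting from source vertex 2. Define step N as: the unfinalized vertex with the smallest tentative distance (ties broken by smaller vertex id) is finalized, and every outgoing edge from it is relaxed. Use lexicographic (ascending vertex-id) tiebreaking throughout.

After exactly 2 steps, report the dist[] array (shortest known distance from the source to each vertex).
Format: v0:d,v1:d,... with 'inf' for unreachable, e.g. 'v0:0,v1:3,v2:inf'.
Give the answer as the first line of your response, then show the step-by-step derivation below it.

v0:inf,v1:16,v2:0,v3:inf,v4:36,v5:inf

step 1: dist = v0:inf,v1:16,v2:0,v3:inf,v4:inf,v5:inf
step 2: dist = v0:inf,v1:16,v2:0,v3:inf,v4:36,v5:inf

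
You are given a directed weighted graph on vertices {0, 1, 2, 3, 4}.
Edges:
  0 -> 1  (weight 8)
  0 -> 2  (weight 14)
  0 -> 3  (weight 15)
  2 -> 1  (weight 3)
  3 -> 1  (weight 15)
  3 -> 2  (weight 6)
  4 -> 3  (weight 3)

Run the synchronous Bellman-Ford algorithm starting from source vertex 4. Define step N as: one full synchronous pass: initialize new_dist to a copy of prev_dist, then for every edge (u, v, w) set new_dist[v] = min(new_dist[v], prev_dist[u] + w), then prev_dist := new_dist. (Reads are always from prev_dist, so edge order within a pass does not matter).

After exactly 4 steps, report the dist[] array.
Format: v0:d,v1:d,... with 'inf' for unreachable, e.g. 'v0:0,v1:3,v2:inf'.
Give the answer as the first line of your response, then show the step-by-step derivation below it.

v0:inf,v1:12,v2:9,v3:3,v4:0

step 1: dist = v0:inf,v1:inf,v2:inf,v3:3,v4:0
step 2: dist = v0:inf,v1:18,v2:9,v3:3,v4:0
step 3: dist = v0:inf,v1:12,v2:9,v3:3,v4:0
step 4: dist = v0:inf,v1:12,v2:9,v3:3,v4:0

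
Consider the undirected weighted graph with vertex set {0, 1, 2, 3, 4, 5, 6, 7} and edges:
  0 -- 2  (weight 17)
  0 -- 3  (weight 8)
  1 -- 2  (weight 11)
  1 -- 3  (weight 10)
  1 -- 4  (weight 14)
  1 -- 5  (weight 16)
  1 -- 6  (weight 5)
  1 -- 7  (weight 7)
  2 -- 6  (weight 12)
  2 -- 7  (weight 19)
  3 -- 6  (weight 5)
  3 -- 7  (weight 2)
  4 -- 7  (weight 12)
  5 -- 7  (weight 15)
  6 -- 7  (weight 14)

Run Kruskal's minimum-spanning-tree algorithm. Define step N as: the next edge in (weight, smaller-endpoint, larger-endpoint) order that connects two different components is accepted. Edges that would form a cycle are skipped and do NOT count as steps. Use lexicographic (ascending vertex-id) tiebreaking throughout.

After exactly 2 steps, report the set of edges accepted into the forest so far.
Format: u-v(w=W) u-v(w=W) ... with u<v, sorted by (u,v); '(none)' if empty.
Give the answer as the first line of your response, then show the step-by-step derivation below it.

1-6(w=5) 3-7(w=2)

step 1: add edge 3-7 (w=2); MST = {3-7(w=2)}
step 2: add edge 1-6 (w=5); MST = {1-6(w=5) 3-7(w=2)}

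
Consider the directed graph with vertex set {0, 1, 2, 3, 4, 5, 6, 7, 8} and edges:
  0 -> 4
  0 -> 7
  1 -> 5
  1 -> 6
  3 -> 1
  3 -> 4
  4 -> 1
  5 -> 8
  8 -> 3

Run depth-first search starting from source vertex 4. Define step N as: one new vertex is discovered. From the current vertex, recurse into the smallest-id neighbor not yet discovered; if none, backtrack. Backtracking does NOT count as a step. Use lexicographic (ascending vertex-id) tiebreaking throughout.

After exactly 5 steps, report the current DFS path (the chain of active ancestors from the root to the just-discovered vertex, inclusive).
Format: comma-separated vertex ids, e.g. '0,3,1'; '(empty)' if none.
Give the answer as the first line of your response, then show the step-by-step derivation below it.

4,1,5,8,3

step 1: discover 4; path=4; order=4
step 2: discover 1; path=4>1; order=4,1
step 3: discover 5; path=4>1>5; order=4,1,5
step 4: discover 8; path=4>1>5>8; order=4,1,5,8
step 5: discover 3; path=4>1>5>8>3; order=4,1,5,8,3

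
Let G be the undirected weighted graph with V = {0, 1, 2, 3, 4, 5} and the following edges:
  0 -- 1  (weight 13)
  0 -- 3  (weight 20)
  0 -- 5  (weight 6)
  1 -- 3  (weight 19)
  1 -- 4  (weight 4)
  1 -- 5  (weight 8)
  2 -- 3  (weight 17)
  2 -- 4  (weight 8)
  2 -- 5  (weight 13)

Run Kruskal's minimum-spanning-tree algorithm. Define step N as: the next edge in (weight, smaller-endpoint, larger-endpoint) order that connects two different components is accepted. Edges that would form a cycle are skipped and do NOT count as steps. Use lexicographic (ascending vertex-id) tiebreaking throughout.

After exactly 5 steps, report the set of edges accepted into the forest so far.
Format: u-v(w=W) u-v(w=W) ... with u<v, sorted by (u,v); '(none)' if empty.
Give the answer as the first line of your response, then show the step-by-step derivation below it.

0-5(w=6) 1-4(w=4) 1-5(w=8) 2-3(w=17) 2-4(w=8)

step 1: add edge 1-4 (w=4); MST = {1-4(w=4)}
step 2: add edge 0-5 (w=6); MST = {0-5(w=6) 1-4(w=4)}
step 3: add edge 1-5 (w=8); MST = {0-5(w=6) 1-4(w=4) 1-5(w=8)}
step 4: add edge 2-4 (w=8); MST = {0-5(w=6) 1-4(w=4) 1-5(w=8) 2-4(w=8)}
step 5: add edge 2-3 (w=17); MST = {0-5(w=6) 1-4(w=4) 1-5(w=8) 2-3(w=17) 2-4(w=8)}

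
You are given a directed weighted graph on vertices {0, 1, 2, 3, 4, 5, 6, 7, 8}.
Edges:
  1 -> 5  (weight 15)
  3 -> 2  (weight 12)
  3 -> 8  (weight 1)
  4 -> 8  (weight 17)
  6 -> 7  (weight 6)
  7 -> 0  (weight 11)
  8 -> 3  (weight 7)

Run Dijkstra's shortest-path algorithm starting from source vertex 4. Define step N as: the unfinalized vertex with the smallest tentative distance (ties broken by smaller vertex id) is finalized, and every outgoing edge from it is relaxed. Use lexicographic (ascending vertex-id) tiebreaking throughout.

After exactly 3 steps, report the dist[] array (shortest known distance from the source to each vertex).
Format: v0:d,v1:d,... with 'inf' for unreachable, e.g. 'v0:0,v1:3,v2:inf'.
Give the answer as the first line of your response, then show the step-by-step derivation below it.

v0:inf,v1:inf,v2:36,v3:24,v4:0,v5:inf,v6:inf,v7:inf,v8:17

step 1: dist = v0:inf,v1:inf,v2:inf,v3:inf,v4:0,v5:inf,v6:inf,v7:inf,v8:17
step 2: dist = v0:inf,v1:inf,v2:inf,v3:24,v4:0,v5:inf,v6:inf,v7:inf,v8:17
step 3: dist = v0:inf,v1:inf,v2:36,v3:24,v4:0,v5:inf,v6:inf,v7:inf,v8:17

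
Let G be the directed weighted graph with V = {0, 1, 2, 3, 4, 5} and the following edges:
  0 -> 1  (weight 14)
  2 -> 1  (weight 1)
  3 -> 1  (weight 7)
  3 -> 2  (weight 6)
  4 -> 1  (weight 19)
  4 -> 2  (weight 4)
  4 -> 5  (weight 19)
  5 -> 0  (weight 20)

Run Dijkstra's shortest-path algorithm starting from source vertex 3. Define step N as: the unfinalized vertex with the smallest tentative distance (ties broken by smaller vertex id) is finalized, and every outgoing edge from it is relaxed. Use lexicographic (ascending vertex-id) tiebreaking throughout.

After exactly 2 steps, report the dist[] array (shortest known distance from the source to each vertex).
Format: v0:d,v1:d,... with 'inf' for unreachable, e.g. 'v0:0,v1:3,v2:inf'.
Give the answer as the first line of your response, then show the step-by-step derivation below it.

v0:inf,v1:7,v2:6,v3:0,v4:inf,v5:inf

step 1: dist = v0:inf,v1:7,v2:6,v3:0,v4:inf,v5:inf
step 2: dist = v0:inf,v1:7,v2:6,v3:0,v4:inf,v5:inf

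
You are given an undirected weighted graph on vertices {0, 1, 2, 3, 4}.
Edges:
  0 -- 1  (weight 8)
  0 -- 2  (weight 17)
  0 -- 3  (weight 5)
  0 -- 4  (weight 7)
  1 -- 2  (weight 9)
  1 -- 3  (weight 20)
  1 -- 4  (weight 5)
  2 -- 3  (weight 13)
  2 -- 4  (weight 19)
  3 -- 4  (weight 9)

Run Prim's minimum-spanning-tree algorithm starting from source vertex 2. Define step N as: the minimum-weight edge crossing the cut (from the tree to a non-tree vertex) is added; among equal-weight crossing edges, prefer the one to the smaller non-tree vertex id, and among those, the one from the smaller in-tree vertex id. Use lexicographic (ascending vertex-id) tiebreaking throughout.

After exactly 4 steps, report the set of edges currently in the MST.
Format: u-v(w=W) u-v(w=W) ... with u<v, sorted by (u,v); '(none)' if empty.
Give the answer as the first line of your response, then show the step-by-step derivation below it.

0-3(w=5) 0-4(w=7) 1-2(w=9) 1-4(w=5)

step 1: add edge 1-2 (w=9); MST = {1-2(w=9)}
step 2: add edge 1-4 (w=5); MST = {1-2(w=9) 1-4(w=5)}
step 3: add edge 0-4 (w=7); MST = {0-4(w=7) 1-2(w=9) 1-4(w=5)}
step 4: add edge 0-3 (w=5); MST = {0-3(w=5) 0-4(w=7) 1-2(w=9) 1-4(w=5)}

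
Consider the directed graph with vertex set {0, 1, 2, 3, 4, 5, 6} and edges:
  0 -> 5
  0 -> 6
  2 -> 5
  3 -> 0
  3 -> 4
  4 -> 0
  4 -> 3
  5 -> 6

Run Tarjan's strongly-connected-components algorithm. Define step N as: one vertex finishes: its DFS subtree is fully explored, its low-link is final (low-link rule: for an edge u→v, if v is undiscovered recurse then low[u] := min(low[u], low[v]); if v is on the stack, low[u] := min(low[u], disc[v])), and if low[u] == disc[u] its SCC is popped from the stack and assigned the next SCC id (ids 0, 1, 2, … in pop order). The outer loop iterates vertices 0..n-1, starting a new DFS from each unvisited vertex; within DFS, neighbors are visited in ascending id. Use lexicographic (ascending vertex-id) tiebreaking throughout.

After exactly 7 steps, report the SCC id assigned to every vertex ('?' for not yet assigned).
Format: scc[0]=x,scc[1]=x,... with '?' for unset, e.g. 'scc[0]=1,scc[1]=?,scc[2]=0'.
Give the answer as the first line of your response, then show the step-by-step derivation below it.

scc[0]=2,scc[1]=3,scc[2]=4,scc[3]=5,scc[4]=5,scc[5]=1,scc[6]=0

step 1: low=(low[0]=0,low[1]=?,low[2]=?,low[3]=?,low[4]=?,low[5]=1,low[6]=2); scc=(scc[0]=?,scc[1]=?,scc[2]=?,scc[3]=?,scc[4]=?,scc[5]=?,scc[6]=0)
step 2: low=(low[0]=0,low[1]=?,low[2]=?,low[3]=?,low[4]=?,low[5]=1,low[6]=2); scc=(scc[0]=?,scc[1]=?,scc[2]=?,scc[3]=?,scc[4]=?,scc[5]=1,scc[6]=0)
step 3: low=(low[0]=0,low[1]=?,low[2]=?,low[3]=?,low[4]=?,low[5]=1,low[6]=2); scc=(scc[0]=2,scc[1]=?,scc[2]=?,scc[3]=?,scc[4]=?,scc[5]=1,scc[6]=0)
step 4: low=(low[0]=0,low[1]=3,low[2]=?,low[3]=?,low[4]=?,low[5]=1,low[6]=2); scc=(scc[0]=2,scc[1]=3,scc[2]=?,scc[3]=?,scc[4]=?,scc[5]=1,scc[6]=0)
step 5: low=(low[0]=0,low[1]=3,low[2]=4,low[3]=?,low[4]=?,low[5]=1,low[6]=2); scc=(scc[0]=2,scc[1]=3,scc[2]=4,scc[3]=?,scc[4]=?,scc[5]=1,scc[6]=0)
step 6: low=(low[0]=0,low[1]=3,low[2]=4,low[3]=5,low[4]=5,low[5]=1,low[6]=2); scc=(scc[0]=2,scc[1]=3,scc[2]=4,scc[3]=?,scc[4]=?,scc[5]=1,scc[6]=0)
step 7: low=(low[0]=0,low[1]=3,low[2]=4,low[3]=5,low[4]=5,low[5]=1,low[6]=2); scc=(scc[0]=2,scc[1]=3,scc[2]=4,scc[3]=5,scc[4]=5,scc[5]=1,scc[6]=0)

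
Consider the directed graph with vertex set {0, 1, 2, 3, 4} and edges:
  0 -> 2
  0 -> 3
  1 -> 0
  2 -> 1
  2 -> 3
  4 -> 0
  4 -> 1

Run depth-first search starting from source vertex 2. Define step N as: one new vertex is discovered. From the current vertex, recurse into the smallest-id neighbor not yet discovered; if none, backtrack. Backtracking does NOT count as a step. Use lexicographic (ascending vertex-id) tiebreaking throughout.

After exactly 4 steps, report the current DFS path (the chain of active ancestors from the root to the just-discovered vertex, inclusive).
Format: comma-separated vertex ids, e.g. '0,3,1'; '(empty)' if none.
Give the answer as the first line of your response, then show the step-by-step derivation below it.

2,1,0,3

step 1: discover 2; path=2; order=2
step 2: discover 1; path=2>1; order=2,1
step 3: discover 0; path=2>1>0; order=2,1,0
step 4: discover 3; path=2>1>0>3; order=2,1,0,3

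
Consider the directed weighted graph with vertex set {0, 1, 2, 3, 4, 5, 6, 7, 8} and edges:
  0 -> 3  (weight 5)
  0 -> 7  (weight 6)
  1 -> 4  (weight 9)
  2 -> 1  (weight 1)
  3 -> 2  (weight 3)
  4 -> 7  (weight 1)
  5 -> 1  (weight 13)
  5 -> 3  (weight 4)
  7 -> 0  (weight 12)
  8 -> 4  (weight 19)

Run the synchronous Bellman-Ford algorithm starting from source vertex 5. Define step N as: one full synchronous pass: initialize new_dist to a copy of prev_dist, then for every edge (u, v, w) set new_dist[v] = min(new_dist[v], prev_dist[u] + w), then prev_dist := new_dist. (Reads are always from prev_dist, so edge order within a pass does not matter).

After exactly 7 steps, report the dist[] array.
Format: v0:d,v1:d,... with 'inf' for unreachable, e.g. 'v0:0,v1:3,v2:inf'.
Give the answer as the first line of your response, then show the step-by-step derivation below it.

v0:30,v1:8,v2:7,v3:4,v4:17,v5:0,v6:inf,v7:18,v8:inf

step 1: dist = v0:inf,v1:13,v2:inf,v3:4,v4:inf,v5:0,v6:inf,v7:inf,v8:inf
step 2: dist = v0:inf,v1:13,v2:7,v3:4,v4:22,v5:0,v6:inf,v7:inf,v8:inf
step 3: dist = v0:inf,v1:8,v2:7,v3:4,v4:22,v5:0,v6:inf,v7:23,v8:inf
step 4: dist = v0:35,v1:8,v2:7,v3:4,v4:17,v5:0,v6:inf,v7:23,v8:inf
step 5: dist = v0:35,v1:8,v2:7,v3:4,v4:17,v5:0,v6:inf,v7:18,v8:inf
step 6: dist = v0:30,v1:8,v2:7,v3:4,v4:17,v5:0,v6:inf,v7:18,v8:inf
step 7: dist = v0:30,v1:8,v2:7,v3:4,v4:17,v5:0,v6:inf,v7:18,v8:inf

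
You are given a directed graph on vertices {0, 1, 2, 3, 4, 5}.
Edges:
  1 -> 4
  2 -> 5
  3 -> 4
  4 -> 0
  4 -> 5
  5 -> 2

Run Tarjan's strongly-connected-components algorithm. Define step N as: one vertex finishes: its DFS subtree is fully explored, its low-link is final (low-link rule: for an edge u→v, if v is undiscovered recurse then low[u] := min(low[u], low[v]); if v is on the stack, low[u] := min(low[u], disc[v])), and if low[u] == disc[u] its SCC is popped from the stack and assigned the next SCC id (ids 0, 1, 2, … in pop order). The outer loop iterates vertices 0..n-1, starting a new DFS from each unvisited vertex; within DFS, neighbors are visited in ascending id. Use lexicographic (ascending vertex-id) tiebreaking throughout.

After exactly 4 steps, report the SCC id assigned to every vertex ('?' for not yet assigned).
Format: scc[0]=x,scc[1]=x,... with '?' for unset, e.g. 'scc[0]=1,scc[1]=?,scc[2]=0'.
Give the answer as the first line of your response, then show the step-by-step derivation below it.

scc[0]=0,scc[1]=?,scc[2]=1,scc[3]=?,scc[4]=2,scc[5]=1

step 1: low=(low[0]=0,low[1]=?,low[2]=?,low[3]=?,low[4]=?,low[5]=?); scc=(scc[0]=0,scc[1]=?,scc[2]=?,scc[3]=?,scc[4]=?,scc[5]=?)
step 2: low=(low[0]=0,low[1]=1,low[2]=3,low[3]=?,low[4]=2,low[5]=3); scc=(scc[0]=0,scc[1]=?,scc[2]=?,scc[3]=?,scc[4]=?,scc[5]=?)
step 3: low=(low[0]=0,low[1]=1,low[2]=3,low[3]=?,low[4]=2,low[5]=3); scc=(scc[0]=0,scc[1]=?,scc[2]=1,scc[3]=?,scc[4]=?,scc[5]=1)
step 4: low=(low[0]=0,low[1]=1,low[2]=3,low[3]=?,low[4]=2,low[5]=3); scc=(scc[0]=0,scc[1]=?,scc[2]=1,scc[3]=?,scc[4]=2,scc[5]=1)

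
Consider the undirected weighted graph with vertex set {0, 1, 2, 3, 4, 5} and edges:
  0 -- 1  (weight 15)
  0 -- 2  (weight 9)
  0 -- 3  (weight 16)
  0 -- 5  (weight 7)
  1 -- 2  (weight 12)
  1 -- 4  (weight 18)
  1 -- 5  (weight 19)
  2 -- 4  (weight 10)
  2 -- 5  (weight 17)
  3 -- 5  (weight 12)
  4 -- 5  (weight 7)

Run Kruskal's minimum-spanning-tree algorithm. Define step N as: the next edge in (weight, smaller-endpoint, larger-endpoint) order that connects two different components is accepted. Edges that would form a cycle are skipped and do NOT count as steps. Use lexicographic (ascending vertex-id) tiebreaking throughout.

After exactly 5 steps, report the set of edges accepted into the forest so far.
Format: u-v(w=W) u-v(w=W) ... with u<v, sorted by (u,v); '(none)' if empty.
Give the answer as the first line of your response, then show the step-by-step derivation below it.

0-2(w=9) 0-5(w=7) 1-2(w=12) 3-5(w=12) 4-5(w=7)

step 1: add edge 0-5 (w=7); MST = {0-5(w=7)}
step 2: add edge 4-5 (w=7); MST = {0-5(w=7) 4-5(w=7)}
step 3: add edge 0-2 (w=9); MST = {0-2(w=9) 0-5(w=7) 4-5(w=7)}
step 4: add edge 1-2 (w=12); MST = {0-2(w=9) 0-5(w=7) 1-2(w=12) 4-5(w=7)}
step 5: add edge 3-5 (w=12); MST = {0-2(w=9) 0-5(w=7) 1-2(w=12) 3-5(w=12) 4-5(w=7)}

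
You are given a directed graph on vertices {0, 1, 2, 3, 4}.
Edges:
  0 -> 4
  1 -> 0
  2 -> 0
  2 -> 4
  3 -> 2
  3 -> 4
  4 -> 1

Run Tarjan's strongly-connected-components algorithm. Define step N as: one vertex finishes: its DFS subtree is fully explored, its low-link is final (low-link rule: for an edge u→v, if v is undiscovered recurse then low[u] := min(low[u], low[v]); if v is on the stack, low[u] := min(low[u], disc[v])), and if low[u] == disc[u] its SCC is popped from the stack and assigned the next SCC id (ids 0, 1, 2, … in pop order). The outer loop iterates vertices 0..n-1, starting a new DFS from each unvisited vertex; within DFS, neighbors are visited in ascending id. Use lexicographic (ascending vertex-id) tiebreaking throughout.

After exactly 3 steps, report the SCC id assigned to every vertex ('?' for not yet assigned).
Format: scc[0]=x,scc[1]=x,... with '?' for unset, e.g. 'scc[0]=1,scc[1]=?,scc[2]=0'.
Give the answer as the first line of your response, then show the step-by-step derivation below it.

scc[0]=0,scc[1]=0,scc[2]=?,scc[3]=?,scc[4]=0

step 1: low=(low[0]=0,low[1]=0,low[2]=?,low[3]=?,low[4]=1); scc=(scc[0]=?,scc[1]=?,scc[2]=?,scc[3]=?,scc[4]=?)
step 2: low=(low[0]=0,low[1]=0,low[2]=?,low[3]=?,low[4]=0); scc=(scc[0]=?,scc[1]=?,scc[2]=?,scc[3]=?,scc[4]=?)
step 3: low=(low[0]=0,low[1]=0,low[2]=?,low[3]=?,low[4]=0); scc=(scc[0]=0,scc[1]=0,scc[2]=?,scc[3]=?,scc[4]=0)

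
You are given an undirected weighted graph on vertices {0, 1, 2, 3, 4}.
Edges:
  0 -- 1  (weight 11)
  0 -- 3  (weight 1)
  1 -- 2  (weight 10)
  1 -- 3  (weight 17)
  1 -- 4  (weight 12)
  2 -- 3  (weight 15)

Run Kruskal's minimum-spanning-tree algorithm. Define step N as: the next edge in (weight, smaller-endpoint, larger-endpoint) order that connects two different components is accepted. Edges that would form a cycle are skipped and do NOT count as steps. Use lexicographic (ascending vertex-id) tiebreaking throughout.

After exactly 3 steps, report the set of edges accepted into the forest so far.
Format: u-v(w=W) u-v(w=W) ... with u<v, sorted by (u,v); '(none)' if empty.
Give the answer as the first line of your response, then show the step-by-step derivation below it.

0-1(w=11) 0-3(w=1) 1-2(w=10)

step 1: add edge 0-3 (w=1); MST = {0-3(w=1)}
step 2: add edge 1-2 (w=10); MST = {0-3(w=1) 1-2(w=10)}
step 3: add edge 0-1 (w=11); MST = {0-1(w=11) 0-3(w=1) 1-2(w=10)}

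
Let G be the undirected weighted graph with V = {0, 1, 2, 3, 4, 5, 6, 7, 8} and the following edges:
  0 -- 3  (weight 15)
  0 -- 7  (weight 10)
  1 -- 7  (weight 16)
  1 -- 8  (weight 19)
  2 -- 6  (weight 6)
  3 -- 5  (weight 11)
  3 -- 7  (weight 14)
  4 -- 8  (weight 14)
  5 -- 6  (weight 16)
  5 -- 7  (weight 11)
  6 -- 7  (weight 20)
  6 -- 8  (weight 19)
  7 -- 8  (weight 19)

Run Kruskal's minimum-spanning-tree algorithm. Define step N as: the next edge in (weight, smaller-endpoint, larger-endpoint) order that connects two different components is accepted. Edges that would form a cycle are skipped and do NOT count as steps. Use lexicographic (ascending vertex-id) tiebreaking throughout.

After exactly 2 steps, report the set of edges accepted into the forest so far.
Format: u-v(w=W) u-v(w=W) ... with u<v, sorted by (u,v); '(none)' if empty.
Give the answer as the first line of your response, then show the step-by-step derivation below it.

0-7(w=10) 2-6(w=6)

step 1: add edge 2-6 (w=6); MST = {2-6(w=6)}
step 2: add edge 0-7 (w=10); MST = {0-7(w=10) 2-6(w=6)}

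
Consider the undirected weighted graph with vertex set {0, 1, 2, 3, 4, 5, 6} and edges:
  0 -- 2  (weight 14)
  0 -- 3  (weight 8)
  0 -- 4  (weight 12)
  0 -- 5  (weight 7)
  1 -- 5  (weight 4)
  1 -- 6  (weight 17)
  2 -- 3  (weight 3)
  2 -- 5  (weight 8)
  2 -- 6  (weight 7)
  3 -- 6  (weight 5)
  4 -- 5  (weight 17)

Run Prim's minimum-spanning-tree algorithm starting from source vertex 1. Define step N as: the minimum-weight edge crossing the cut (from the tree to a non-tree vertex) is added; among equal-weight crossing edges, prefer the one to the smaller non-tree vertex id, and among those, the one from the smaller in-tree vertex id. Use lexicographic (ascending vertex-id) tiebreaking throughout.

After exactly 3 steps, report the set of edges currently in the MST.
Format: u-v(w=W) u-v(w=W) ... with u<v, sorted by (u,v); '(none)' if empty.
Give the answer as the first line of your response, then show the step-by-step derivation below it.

0-5(w=7) 1-5(w=4) 2-5(w=8)

step 1: add edge 1-5 (w=4); MST = {1-5(w=4)}
step 2: add edge 0-5 (w=7); MST = {0-5(w=7) 1-5(w=4)}
step 3: add edge 2-5 (w=8); MST = {0-5(w=7) 1-5(w=4) 2-5(w=8)}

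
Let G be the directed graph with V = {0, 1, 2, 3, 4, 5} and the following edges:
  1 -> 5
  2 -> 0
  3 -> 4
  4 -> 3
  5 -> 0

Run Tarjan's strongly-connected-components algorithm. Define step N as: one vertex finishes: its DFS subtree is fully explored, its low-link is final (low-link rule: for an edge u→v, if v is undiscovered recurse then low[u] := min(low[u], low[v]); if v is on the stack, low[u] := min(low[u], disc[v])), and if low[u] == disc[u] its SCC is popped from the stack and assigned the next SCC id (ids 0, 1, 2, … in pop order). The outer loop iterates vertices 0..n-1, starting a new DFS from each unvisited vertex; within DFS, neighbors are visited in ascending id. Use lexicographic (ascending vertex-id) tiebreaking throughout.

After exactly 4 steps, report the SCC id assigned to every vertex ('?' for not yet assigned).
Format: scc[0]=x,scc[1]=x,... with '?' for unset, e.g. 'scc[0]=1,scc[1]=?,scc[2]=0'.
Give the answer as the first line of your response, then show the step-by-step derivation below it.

scc[0]=0,scc[1]=2,scc[2]=3,scc[3]=?,scc[4]=?,scc[5]=1

step 1: low=(low[0]=0,low[1]=?,low[2]=?,low[3]=?,low[4]=?,low[5]=?); scc=(scc[0]=0,scc[1]=?,scc[2]=?,scc[3]=?,scc[4]=?,scc[5]=?)
step 2: low=(low[0]=0,low[1]=1,low[2]=?,low[3]=?,low[4]=?,low[5]=2); scc=(scc[0]=0,scc[1]=?,scc[2]=?,scc[3]=?,scc[4]=?,scc[5]=1)
step 3: low=(low[0]=0,low[1]=1,low[2]=?,low[3]=?,low[4]=?,low[5]=2); scc=(scc[0]=0,scc[1]=2,scc[2]=?,scc[3]=?,scc[4]=?,scc[5]=1)
step 4: low=(low[0]=0,low[1]=1,low[2]=3,low[3]=?,low[4]=?,low[5]=2); scc=(scc[0]=0,scc[1]=2,scc[2]=3,scc[3]=?,scc[4]=?,scc[5]=1)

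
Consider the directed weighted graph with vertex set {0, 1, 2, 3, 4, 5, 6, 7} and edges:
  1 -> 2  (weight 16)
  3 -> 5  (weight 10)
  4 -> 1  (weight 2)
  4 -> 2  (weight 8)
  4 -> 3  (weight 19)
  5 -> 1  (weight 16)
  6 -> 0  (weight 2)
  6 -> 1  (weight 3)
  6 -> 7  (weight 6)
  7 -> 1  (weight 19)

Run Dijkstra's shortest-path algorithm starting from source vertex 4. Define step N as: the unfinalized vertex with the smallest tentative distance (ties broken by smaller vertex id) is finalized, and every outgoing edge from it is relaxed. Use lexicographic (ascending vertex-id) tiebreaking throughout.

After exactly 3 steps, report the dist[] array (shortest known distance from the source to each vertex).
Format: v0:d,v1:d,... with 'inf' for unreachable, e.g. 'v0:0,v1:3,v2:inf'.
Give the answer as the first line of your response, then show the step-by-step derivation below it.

v0:inf,v1:2,v2:8,v3:19,v4:0,v5:inf,v6:inf,v7:inf

step 1: dist = v0:inf,v1:2,v2:8,v3:19,v4:0,v5:inf,v6:inf,v7:inf
step 2: dist = v0:inf,v1:2,v2:8,v3:19,v4:0,v5:inf,v6:inf,v7:inf
step 3: dist = v0:inf,v1:2,v2:8,v3:19,v4:0,v5:inf,v6:inf,v7:inf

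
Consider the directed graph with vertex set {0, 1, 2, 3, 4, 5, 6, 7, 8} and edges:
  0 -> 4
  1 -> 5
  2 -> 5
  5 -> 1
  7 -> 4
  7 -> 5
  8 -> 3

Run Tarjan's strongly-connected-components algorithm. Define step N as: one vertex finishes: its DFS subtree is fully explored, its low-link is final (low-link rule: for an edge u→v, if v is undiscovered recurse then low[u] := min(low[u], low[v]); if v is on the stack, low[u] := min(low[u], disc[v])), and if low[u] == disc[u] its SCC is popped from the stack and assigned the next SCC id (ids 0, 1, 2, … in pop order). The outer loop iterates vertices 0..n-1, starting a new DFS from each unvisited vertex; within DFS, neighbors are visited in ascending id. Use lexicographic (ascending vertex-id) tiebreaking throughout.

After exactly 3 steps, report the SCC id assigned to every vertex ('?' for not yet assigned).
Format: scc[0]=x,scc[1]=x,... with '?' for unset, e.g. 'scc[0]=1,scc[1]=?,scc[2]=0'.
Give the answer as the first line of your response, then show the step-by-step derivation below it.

scc[0]=1,scc[1]=?,scc[2]=?,scc[3]=?,scc[4]=0,scc[5]=?,scc[6]=?,scc[7]=?,scc[8]=?

step 1: low=(low[0]=0,low[1]=?,low[2]=?,low[3]=?,low[4]=1,low[5]=?,low[6]=?,low[7]=?,low[8]=?); scc=(scc[0]=?,scc[1]=?,scc[2]=?,scc[3]=?,scc[4]=0,scc[5]=?,scc[6]=?,scc[7]=?,scc[8]=?)
step 2: low=(low[0]=0,low[1]=?,low[2]=?,low[3]=?,low[4]=1,low[5]=?,low[6]=?,low[7]=?,low[8]=?); scc=(scc[0]=1,scc[1]=?,scc[2]=?,scc[3]=?,scc[4]=0,scc[5]=?,scc[6]=?,scc[7]=?,scc[8]=?)
step 3: low=(low[0]=0,low[1]=2,low[2]=?,low[3]=?,low[4]=1,low[5]=2,low[6]=?,low[7]=?,low[8]=?); scc=(scc[0]=1,scc[1]=?,scc[2]=?,scc[3]=?,scc[4]=0,scc[5]=?,scc[6]=?,scc[7]=?,scc[8]=?)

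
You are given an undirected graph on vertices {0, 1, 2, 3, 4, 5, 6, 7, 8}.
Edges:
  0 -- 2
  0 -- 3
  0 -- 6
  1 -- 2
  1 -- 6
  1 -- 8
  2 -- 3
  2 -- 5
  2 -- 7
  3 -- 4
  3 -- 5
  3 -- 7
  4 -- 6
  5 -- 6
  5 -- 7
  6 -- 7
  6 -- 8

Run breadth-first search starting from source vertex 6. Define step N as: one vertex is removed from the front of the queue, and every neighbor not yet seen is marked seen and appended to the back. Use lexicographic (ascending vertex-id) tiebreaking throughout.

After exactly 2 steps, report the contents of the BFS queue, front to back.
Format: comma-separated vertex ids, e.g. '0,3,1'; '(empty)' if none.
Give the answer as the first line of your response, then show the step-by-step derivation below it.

1,4,5,7,8,2,3

step 1: dequeue 6; queue=[0,1,4,5,7,8]; order=6
step 2: dequeue 0; queue=[1,4,5,7,8,2,3]; order=6,0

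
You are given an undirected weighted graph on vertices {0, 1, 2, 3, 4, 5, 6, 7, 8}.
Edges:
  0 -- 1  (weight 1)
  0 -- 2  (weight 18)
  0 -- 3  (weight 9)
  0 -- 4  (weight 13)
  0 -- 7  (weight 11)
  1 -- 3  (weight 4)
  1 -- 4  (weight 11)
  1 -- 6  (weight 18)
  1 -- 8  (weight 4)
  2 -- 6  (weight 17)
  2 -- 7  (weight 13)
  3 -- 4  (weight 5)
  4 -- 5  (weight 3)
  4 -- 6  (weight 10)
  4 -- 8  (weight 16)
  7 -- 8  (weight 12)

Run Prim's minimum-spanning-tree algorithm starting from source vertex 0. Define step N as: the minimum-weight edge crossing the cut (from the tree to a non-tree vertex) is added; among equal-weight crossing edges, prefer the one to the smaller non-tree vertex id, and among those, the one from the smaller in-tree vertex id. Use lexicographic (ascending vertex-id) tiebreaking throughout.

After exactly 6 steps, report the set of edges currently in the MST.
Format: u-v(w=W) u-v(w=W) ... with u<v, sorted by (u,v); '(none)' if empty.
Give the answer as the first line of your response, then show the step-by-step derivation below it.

0-1(w=1) 1-3(w=4) 1-8(w=4) 3-4(w=5) 4-5(w=3) 4-6(w=10)

step 1: add edge 0-1 (w=1); MST = {0-1(w=1)}
step 2: add edge 1-3 (w=4); MST = {0-1(w=1) 1-3(w=4)}
step 3: add edge 1-8 (w=4); MST = {0-1(w=1) 1-3(w=4) 1-8(w=4)}
step 4: add edge 3-4 (w=5); MST = {0-1(w=1) 1-3(w=4) 1-8(w=4) 3-4(w=5)}
step 5: add edge 4-5 (w=3); MST = {0-1(w=1) 1-3(w=4) 1-8(w=4) 3-4(w=5) 4-5(w=3)}
step 6: add edge 4-6 (w=10); MST = {0-1(w=1) 1-3(w=4) 1-8(w=4) 3-4(w=5) 4-5(w=3) 4-6(w=10)}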